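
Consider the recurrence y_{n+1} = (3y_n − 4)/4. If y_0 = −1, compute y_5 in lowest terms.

y_1 = (3·(−1) − 4)/4 = −7/4.
y_2 = (3·(−7/4) − 4)/4 = −37/16.
y_3 = (3·(−37/16) − 4)/4 = −175/64.
y_4 = (3·(−175/64) − 4)/4 = −781/256.
y_5 = (3·(−781/256) − 4)/4 = −3367/1024.

−3367/1024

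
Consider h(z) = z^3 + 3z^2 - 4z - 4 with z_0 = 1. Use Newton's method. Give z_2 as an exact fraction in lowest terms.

h'(z) = 3z^2 + 6z - 4.
h(1) = -4, h'(1) = 5, so z_1 = 1 - (-4)/5 = 9/5.
h(9/5) = 544/125, h'(9/5) = 413/25, so z_2 = (9/5) - (544/125)/(413/25) = 3173/2065.

3173/2065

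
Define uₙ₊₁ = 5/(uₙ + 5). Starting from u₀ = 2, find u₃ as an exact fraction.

u₁ = 5/(2 + 5) = 5/7.
u₂ = 5/(5/7 + 5) = 7/8.
u₃ = 5/(7/8 + 5) = 40/47.

40/47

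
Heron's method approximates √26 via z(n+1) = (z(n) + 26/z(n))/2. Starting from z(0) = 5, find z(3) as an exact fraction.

z(1) = (5 + 26/5)/2 = 51/10.
z(2) = (51/10 + 26/(51/10))/2 = 5201/1020.
z(3) = (5201/1020 + 26/(5201/1020))/2 = 54100801/10610040.

54100801/10610040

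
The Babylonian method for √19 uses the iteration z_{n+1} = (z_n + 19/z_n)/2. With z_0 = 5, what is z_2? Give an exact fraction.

z_1 = (5 + 19/5)/2 = 22/5.
z_2 = (22/5 + 19/(22/5))/2 = 959/220.

959/220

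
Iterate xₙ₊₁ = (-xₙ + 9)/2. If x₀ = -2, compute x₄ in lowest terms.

43/16

x₁ = (-(-2) + 9)/2 = 11/2.
x₂ = (-(11/2) + 9)/2 = 7/4.
x₃ = (-(7/4) + 9)/2 = 29/8.
x₄ = (-(29/8) + 9)/2 = 43/16.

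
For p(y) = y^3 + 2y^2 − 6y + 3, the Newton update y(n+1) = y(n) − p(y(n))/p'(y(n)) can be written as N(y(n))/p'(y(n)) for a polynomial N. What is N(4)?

157

p'(y) = 3y^2 + 4y − 6.
N(y) = y·p'(y) − p(y) = y·(3y^2 + 4y − 6) − (y^3 + 2y^2 − 6y + 3) = 2y^3 + 2y^2 − 3.
N(4) = 157.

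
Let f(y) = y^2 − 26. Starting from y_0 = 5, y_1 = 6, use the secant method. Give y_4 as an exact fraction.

f(5) = −1, f(6) = 10. y_2 = 6 − 10·(6 − 5)/(10 − (−1)) = 56/11.
f(6) = 10, f(56/11) = −10/121. y_3 = (56/11) − (−10/121)·((56/11) − 6)/((−10/121) − 10) = 311/61.
f(56/11) = −10/121, f(311/61) = −25/3721. y_4 = (311/61) − (−25/3721)·((311/61) − (56/11))/((−25/3721) − (−10/121)) = 34862/6837.

34862/6837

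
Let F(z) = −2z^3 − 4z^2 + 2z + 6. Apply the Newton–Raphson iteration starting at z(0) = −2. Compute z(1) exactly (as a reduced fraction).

F'(z) = −6z^2 − 8z + 2.
F(−2) = 2, F'(−2) = −6, so z(1) = (−2) − 2/(−6) = −5/3.

−5/3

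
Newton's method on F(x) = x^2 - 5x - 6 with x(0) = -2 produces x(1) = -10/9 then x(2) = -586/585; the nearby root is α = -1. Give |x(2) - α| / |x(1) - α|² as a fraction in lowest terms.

9/65

x(1) - α = -10/9 - (-1) = -10/9 + 1 = -1/9, so |x(1) - α| = 1/9.
x(2) - α = -586/585 - (-1) = -586/585 + 1 = -1/585, so |x(2) - α| = 1/585.
|x(1) - α|² = 1/81.
Ratio = (1/585) / (1/81) = 9/65.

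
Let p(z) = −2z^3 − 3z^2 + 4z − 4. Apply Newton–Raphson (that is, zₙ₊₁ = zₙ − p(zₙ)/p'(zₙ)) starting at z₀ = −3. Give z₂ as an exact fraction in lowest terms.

p'(z) = −6z^2 − 6z + 4.
p(−3) = 11, p'(−3) = −32, so z₁ = (−3) − 11/(−32) = −85/32.
p(−85/32) = 27709/16384, p'(−85/32) = −11467/512, so z₂ = (−85/32) − (27709/16384)/(−11467/512) = −473493/183472.

−473493/183472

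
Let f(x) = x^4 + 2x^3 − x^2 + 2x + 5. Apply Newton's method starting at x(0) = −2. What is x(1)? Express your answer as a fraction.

−7/2

f'(x) = 4x^3 + 6x^2 − 2x + 2.
f(−2) = −3, f'(−2) = −2, so x(1) = (−2) − (−3)/(−2) = −7/2.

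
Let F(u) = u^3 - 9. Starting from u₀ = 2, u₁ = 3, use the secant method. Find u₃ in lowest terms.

1609/777

F(2) = -1, F(3) = 18. u₂ = 3 - 18·(3 - 2)/(18 - (-1)) = 39/19.
F(3) = 18, F(39/19) = -2412/6859. u₃ = (39/19) - (-2412/6859)·((39/19) - 3)/((-2412/6859) - 18) = 1609/777.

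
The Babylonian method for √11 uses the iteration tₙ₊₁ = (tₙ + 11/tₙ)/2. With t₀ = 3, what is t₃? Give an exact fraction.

t₁ = (3 + 11/3)/2 = 10/3.
t₂ = (10/3 + 11/(10/3))/2 = 199/60.
t₃ = (199/60 + 11/(199/60))/2 = 79201/23880.

79201/23880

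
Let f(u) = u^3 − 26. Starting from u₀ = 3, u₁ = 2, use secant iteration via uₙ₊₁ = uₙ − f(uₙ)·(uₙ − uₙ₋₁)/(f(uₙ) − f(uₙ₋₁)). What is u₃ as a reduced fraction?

f(3) = 1, f(2) = −18. u₂ = 2 − (−18)·(2 − 3)/((−18) − 1) = 56/19.
f(2) = −18, f(56/19) = −2718/6859. u₃ = (56/19) − (−2718/6859)·((56/19) − 2)/((−2718/6859) − (−18)) = 3319/1118.

3319/1118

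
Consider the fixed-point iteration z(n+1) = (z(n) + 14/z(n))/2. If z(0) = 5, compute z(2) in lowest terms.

2921/780

z(1) = (5 + 14/5)/2 = 39/10.
z(2) = (39/10 + 14/(39/10))/2 = 2921/780.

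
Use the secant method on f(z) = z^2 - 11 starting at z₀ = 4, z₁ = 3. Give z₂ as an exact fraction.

f(4) = 5, f(3) = -2. z₂ = 3 - (-2)·(3 - 4)/((-2) - 5) = 23/7.

23/7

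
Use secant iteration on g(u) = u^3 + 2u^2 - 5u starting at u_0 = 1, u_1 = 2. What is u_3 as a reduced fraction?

70/51

g(1) = -2, g(2) = 6. u_2 = 2 - 6·(2 - 1)/(6 - (-2)) = 5/4.
g(2) = 6, g(5/4) = -75/64. u_3 = (5/4) - (-75/64)·((5/4) - 2)/((-75/64) - 6) = 70/51.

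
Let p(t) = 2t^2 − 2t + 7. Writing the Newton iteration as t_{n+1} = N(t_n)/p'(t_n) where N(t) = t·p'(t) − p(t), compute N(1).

−5

p'(t) = 4t − 2.
N(t) = t·p'(t) − p(t) = t·(4t − 2) − (2t^2 − 2t + 7) = 2t^2 − 7.
N(1) = −5.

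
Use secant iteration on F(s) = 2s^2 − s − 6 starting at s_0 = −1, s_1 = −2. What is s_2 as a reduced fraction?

F(−1) = −3, F(−2) = 4. s_2 = (−2) − 4·((−2) − (−1))/(4 − (−3)) = −10/7.

−10/7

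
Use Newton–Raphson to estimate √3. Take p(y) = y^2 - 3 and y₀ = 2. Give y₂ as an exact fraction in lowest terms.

97/56

p'(y) = 2y.
p(2) = 1, p'(2) = 4, so y₁ = 2 - 1/4 = 7/4.
p(7/4) = 1/16, p'(7/4) = 7/2, so y₂ = (7/4) - (1/16)/(7/2) = 97/56.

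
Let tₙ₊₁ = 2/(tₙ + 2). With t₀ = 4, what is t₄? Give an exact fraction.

t₁ = 2/(4 + 2) = 1/3.
t₂ = 2/(1/3 + 2) = 6/7.
t₃ = 2/(6/7 + 2) = 7/10.
t₄ = 2/(7/10 + 2) = 20/27.

20/27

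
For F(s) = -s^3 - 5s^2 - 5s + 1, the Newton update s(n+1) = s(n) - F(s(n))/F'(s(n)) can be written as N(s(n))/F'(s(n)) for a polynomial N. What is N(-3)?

8

F'(s) = -3s^2 - 10s - 5.
N(s) = s·F'(s) - F(s) = s·(-3s^2 - 10s - 5) - (-s^3 - 5s^2 - 5s + 1) = -2s^3 - 5s^2 - 1.
N(-3) = 8.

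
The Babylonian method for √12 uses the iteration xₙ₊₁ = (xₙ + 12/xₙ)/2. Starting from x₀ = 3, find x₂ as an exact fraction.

x₁ = (3 + 12/3)/2 = 7/2.
x₂ = (7/2 + 12/(7/2))/2 = 97/28.

97/28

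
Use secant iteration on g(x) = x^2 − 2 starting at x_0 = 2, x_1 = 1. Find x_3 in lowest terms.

g(2) = 2, g(1) = −1. x_2 = 1 − (−1)·(1 − 2)/((−1) − 2) = 4/3.
g(1) = −1, g(4/3) = −2/9. x_3 = (4/3) − (−2/9)·((4/3) − 1)/((−2/9) − (−1)) = 10/7.

10/7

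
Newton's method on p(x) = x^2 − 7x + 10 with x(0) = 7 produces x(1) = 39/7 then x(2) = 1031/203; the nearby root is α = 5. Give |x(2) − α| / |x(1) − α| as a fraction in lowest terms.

4/29

x(1) − α = 39/7 − 5 = 4/7, so |x(1) − α| = 4/7.
x(2) − α = 1031/203 − 5 = 16/203, so |x(2) − α| = 16/203.
Ratio = (16/203) / (4/7) = 4/29.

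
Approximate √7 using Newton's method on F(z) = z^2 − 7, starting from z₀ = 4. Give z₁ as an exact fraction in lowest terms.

23/8

F'(z) = 2z.
F(4) = 9, F'(4) = 8, so z₁ = 4 − 9/8 = 23/8.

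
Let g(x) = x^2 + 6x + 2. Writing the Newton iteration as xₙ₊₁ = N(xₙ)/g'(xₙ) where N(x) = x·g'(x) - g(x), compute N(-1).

-1

g'(x) = 2x + 6.
N(x) = x·g'(x) - g(x) = x·(2x + 6) - (x^2 + 6x + 2) = x^2 - 2.
N(-1) = -1.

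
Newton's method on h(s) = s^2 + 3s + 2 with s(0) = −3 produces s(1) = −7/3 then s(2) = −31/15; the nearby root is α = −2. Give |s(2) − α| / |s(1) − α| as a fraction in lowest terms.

s(1) − α = −7/3 − (−2) = −7/3 + 2 = −1/3, so |s(1) − α| = 1/3.
s(2) − α = −31/15 − (−2) = −31/15 + 2 = −1/15, so |s(2) − α| = 1/15.
Ratio = (1/15) / (1/3) = 1/5.

1/5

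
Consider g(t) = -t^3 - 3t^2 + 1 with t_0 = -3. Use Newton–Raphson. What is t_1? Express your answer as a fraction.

-26/9

g'(t) = -3t^2 - 6t.
g(-3) = 1, g'(-3) = -9, so t_1 = (-3) - 1/(-9) = -26/9.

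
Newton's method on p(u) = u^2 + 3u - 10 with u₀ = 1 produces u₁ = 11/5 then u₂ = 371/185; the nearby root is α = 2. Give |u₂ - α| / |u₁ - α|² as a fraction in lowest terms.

5/37

u₁ - α = 11/5 - 2 = 1/5, so |u₁ - α| = 1/5.
u₂ - α = 371/185 - 2 = 1/185, so |u₂ - α| = 1/185.
|u₁ - α|² = 1/25.
Ratio = (1/185) / (1/25) = 5/37.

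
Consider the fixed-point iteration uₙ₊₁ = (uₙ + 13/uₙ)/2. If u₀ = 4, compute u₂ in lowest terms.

1673/464

u₁ = (4 + 13/4)/2 = 29/8.
u₂ = (29/8 + 13/(29/8))/2 = 1673/464.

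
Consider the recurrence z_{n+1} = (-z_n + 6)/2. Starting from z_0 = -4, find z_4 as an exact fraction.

z_1 = (-(-4) + 6)/2 = 5.
z_2 = (-5 + 6)/2 = 1/2.
z_3 = (-(1/2) + 6)/2 = 11/4.
z_4 = (-(11/4) + 6)/2 = 13/8.

13/8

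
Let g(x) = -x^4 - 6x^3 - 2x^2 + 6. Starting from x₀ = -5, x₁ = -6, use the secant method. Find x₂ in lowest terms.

g(-5) = 81, g(-6) = -66. x₂ = (-6) - (-66)·((-6) - (-5))/((-66) - 81) = -272/49.

-272/49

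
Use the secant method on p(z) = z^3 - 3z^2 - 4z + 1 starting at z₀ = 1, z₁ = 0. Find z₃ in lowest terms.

p(1) = -5, p(0) = 1. z₂ = 0 - 1·(0 - 1)/(1 - (-5)) = 1/6.
p(0) = 1, p(1/6) = 55/216. z₃ = (1/6) - (55/216)·((1/6) - 0)/((55/216) - 1) = 36/161.

36/161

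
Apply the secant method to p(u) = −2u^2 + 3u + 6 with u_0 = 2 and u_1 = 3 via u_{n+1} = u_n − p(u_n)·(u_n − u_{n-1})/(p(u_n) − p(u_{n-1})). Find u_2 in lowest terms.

18/7

p(2) = 4, p(3) = −3. u_2 = 3 − (−3)·(3 − 2)/((−3) − 4) = 18/7.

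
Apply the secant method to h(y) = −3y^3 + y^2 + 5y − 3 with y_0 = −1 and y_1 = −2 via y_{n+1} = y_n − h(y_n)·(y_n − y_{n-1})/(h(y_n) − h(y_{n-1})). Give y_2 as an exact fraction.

−23/19

h(−1) = −4, h(−2) = 15. y_2 = (−2) − 15·((−2) − (−1))/(15 − (−4)) = −23/19.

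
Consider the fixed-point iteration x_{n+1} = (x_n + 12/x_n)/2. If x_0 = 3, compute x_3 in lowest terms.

18817/5432

x_1 = (3 + 12/3)/2 = 7/2.
x_2 = (7/2 + 12/(7/2))/2 = 97/28.
x_3 = (97/28 + 12/(97/28))/2 = 18817/5432.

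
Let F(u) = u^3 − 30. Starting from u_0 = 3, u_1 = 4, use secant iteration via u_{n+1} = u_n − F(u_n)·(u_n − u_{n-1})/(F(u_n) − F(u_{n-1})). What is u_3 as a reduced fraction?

F(3) = −3, F(4) = 34. u_2 = 4 − 34·(4 − 3)/(34 − (−3)) = 114/37.
F(4) = 34, F(114/37) = −38046/50653. u_3 = (114/37) − (−38046/50653)·((114/37) − 4)/((−38046/50653) − 34) = 80271/25886.

80271/25886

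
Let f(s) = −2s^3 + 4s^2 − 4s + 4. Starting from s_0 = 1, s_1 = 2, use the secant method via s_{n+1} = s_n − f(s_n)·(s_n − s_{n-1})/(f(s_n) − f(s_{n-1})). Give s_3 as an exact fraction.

25/17

f(1) = 2, f(2) = −4. s_2 = 2 − (−4)·(2 − 1)/((−4) − 2) = 4/3.
f(2) = −4, f(4/3) = 28/27. s_3 = (4/3) − (28/27)·((4/3) − 2)/((28/27) − (−4)) = 25/17.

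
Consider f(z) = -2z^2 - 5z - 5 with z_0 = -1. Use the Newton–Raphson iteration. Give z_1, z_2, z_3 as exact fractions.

z_1 = -3, z_2 = -13/7, z_3 = -93/119

f'(z) = -4z - 5.
f(-1) = -2, f'(-1) = -1, so z_1 = (-1) - (-2)/(-1) = -3.
f(-3) = -8, f'(-3) = 7, so z_2 = (-3) - (-8)/7 = -13/7.
f(-13/7) = -128/49, f'(-13/7) = 17/7, so z_3 = (-13/7) - (-128/49)/(17/7) = -93/119.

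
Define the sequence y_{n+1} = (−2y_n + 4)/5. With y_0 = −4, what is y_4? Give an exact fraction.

y_1 = (−2·(−4) + 4)/5 = 12/5.
y_2 = (−2·(12/5) + 4)/5 = −4/25.
y_3 = (−2·(−4/25) + 4)/5 = 108/125.
y_4 = (−2·(108/125) + 4)/5 = 284/625.

284/625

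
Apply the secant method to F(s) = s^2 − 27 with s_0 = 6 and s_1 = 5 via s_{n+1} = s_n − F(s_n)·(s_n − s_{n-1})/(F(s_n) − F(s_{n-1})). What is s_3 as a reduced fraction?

F(6) = 9, F(5) = −2. s_2 = 5 − (−2)·(5 − 6)/((−2) − 9) = 57/11.
F(5) = −2, F(57/11) = −18/121. s_3 = (57/11) − (−18/121)·((57/11) − 5)/((−18/121) − (−2)) = 291/56.

291/56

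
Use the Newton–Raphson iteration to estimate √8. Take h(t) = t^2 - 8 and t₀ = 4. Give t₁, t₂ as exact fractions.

h'(t) = 2t.
h(4) = 8, h'(4) = 8, so t₁ = 4 - 8/8 = 3.
h(3) = 1, h'(3) = 6, so t₂ = 3 - 1/6 = 17/6.

t₁ = 3, t₂ = 17/6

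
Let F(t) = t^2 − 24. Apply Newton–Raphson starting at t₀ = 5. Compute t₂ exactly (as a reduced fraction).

4801/980

F'(t) = 2t.
F(5) = 1, F'(5) = 10, so t₁ = 5 − 1/10 = 49/10.
F(49/10) = 1/100, F'(49/10) = 49/5, so t₂ = (49/10) − (1/100)/(49/5) = 4801/980.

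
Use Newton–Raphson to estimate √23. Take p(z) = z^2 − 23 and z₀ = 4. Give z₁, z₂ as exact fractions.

z₁ = 39/8, z₂ = 2993/624

p'(z) = 2z.
p(4) = −7, p'(4) = 8, so z₁ = 4 − (−7)/8 = 39/8.
p(39/8) = 49/64, p'(39/8) = 39/4, so z₂ = (39/8) − (49/64)/(39/4) = 2993/624.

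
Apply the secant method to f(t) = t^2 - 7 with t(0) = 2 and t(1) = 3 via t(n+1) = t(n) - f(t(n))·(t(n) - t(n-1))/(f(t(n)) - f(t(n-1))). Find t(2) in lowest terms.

f(2) = -3, f(3) = 2. t(2) = 3 - 2·(3 - 2)/(2 - (-3)) = 13/5.

13/5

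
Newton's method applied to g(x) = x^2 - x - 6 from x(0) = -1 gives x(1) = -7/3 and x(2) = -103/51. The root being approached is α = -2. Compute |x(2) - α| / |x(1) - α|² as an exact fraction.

x(1) - α = -7/3 - (-2) = -7/3 + 2 = -1/3, so |x(1) - α| = 1/3.
x(2) - α = -103/51 - (-2) = -103/51 + 2 = -1/51, so |x(2) - α| = 1/51.
|x(1) - α|² = 1/9.
Ratio = (1/51) / (1/9) = 3/17.

3/17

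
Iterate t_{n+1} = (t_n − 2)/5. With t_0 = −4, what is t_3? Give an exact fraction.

−66/125

t_1 = ((−4) − 2)/5 = −6/5.
t_2 = ((−6/5) − 2)/5 = −16/25.
t_3 = ((−16/25) − 2)/5 = −66/125.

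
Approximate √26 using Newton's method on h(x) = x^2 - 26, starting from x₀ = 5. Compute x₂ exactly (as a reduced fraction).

5201/1020

h'(x) = 2x.
h(5) = -1, h'(5) = 10, so x₁ = 5 - (-1)/10 = 51/10.
h(51/10) = 1/100, h'(51/10) = 51/5, so x₂ = (51/10) - (1/100)/(51/5) = 5201/1020.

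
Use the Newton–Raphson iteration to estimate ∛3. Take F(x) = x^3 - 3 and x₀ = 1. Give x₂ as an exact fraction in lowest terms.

F'(x) = 3x^2.
F(1) = -2, F'(1) = 3, so x₁ = 1 - (-2)/3 = 5/3.
F(5/3) = 44/27, F'(5/3) = 25/3, so x₂ = (5/3) - (44/27)/(25/3) = 331/225.

331/225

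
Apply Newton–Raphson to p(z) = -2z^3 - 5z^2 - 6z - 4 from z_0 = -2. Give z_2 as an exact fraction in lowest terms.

-474/335

p'(z) = -6z^2 - 10z - 6.
p(-2) = 4, p'(-2) = -10, so z_1 = (-2) - 4/(-10) = -8/5.
p(-8/5) = 124/125, p'(-8/5) = -134/25, so z_2 = (-8/5) - (124/125)/(-134/25) = -474/335.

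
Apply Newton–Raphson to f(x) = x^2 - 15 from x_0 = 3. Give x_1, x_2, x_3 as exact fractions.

x_1 = 4, x_2 = 31/8, x_3 = 1921/496

f'(x) = 2x.
f(3) = -6, f'(3) = 6, so x_1 = 3 - (-6)/6 = 4.
f(4) = 1, f'(4) = 8, so x_2 = 4 - 1/8 = 31/8.
f(31/8) = 1/64, f'(31/8) = 31/4, so x_3 = (31/8) - (1/64)/(31/4) = 1921/496.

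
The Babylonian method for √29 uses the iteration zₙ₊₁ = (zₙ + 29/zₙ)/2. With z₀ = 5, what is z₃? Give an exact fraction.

528527/98145

z₁ = (5 + 29/5)/2 = 27/5.
z₂ = (27/5 + 29/(27/5))/2 = 727/135.
z₃ = (727/135 + 29/(727/135))/2 = 528527/98145.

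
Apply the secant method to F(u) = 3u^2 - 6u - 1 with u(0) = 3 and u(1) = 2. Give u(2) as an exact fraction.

F(3) = 8, F(2) = -1. u(2) = 2 - (-1)·(2 - 3)/((-1) - 8) = 19/9.

19/9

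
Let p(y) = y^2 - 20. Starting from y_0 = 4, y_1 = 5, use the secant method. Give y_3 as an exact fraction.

p(4) = -4, p(5) = 5. y_2 = 5 - 5·(5 - 4)/(5 - (-4)) = 40/9.
p(5) = 5, p(40/9) = -20/81. y_3 = (40/9) - (-20/81)·((40/9) - 5)/((-20/81) - 5) = 76/17.

76/17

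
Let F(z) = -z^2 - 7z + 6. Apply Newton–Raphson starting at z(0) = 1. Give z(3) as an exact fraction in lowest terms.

F'(z) = -2z - 7.
F(1) = -2, F'(1) = -9, so z(1) = 1 - (-2)/(-9) = 7/9.
F(7/9) = -4/81, F'(7/9) = -77/9, so z(2) = (7/9) - (-4/81)/(-77/9) = 535/693.
F(535/693) = -16/480249, F'(535/693) = -5921/693, so z(3) = (535/693) - (-16/480249)/(-5921/693) = 3167719/4103253.

3167719/4103253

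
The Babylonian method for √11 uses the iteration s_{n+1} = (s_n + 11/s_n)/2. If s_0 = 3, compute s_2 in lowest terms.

s_1 = (3 + 11/3)/2 = 10/3.
s_2 = (10/3 + 11/(10/3))/2 = 199/60.

199/60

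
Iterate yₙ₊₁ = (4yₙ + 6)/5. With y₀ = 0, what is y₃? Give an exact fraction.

366/125

y₁ = (4·0 + 6)/5 = 6/5.
y₂ = (4·(6/5) + 6)/5 = 54/25.
y₃ = (4·(54/25) + 6)/5 = 366/125.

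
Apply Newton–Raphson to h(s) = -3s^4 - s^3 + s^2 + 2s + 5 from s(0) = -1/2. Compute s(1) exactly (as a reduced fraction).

-81/28

h'(s) = -12s^3 - 3s^2 + 2s + 2.
h(-1/2) = 67/16, h'(-1/2) = 7/4, so s(1) = (-1/2) - (67/16)/(7/4) = -81/28.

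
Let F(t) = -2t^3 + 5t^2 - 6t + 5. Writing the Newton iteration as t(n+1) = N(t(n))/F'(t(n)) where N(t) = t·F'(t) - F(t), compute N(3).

F'(t) = -6t^2 + 10t - 6.
N(t) = t·F'(t) - F(t) = t·(-6t^2 + 10t - 6) - (-2t^3 + 5t^2 - 6t + 5) = -4t^3 + 5t^2 - 5.
N(3) = -68.

-68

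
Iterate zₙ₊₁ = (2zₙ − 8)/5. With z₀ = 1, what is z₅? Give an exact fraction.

z₁ = (2·1 − 8)/5 = −6/5.
z₂ = (2·(−6/5) − 8)/5 = −52/25.
z₃ = (2·(−52/25) − 8)/5 = −304/125.
z₄ = (2·(−304/125) − 8)/5 = −1608/625.
z₅ = (2·(−1608/625) − 8)/5 = −8216/3125.

−8216/3125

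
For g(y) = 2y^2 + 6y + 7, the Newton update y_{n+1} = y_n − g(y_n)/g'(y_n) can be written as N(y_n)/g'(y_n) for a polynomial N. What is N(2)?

1

g'(y) = 4y + 6.
N(y) = y·g'(y) − g(y) = y·(4y + 6) − (2y^2 + 6y + 7) = 2y^2 − 7.
N(2) = 1.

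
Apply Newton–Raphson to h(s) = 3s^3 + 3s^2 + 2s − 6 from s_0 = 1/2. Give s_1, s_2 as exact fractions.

h'(s) = 9s^2 + 6s + 2.
h(1/2) = −31/8, h'(1/2) = 29/4, so s_1 = (1/2) − (−31/8)/(29/4) = 30/29.
h(30/29) = 63426/24389, h'(30/29) = 15002/841, so s_2 = (30/29) − (63426/24389)/(15002/841) = 193317/217529.

s_1 = 30/29, s_2 = 193317/217529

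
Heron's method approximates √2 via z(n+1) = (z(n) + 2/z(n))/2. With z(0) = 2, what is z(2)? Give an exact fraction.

17/12

z(1) = (2 + 2/2)/2 = 3/2.
z(2) = (3/2 + 2/(3/2))/2 = 17/12.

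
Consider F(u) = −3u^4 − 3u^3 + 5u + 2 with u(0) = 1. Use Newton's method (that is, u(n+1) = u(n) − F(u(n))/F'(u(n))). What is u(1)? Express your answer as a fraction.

17/16

F'(u) = −12u^3 − 9u^2 + 5.
F(1) = 1, F'(1) = −16, so u(1) = 1 − 1/(−16) = 17/16.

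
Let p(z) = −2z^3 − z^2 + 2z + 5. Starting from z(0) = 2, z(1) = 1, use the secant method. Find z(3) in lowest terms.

p(2) = −11, p(1) = 4. z(2) = 1 − 4·(1 − 2)/(4 − (−11)) = 19/15.
p(1) = 4, p(19/15) = 6292/3375. z(3) = (19/15) − (6292/3375)·((19/15) − 1)/((6292/3375) − 4) = 1351/901.

1351/901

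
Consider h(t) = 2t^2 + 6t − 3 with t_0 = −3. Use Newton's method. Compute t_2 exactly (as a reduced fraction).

−55/16

h'(t) = 4t + 6.
h(−3) = −3, h'(−3) = −6, so t_1 = (−3) − (−3)/(−6) = −7/2.
h(−7/2) = 1/2, h'(−7/2) = −8, so t_2 = (−7/2) − (1/2)/(−8) = −55/16.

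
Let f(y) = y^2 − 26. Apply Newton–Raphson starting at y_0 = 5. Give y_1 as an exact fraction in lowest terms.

51/10

f'(y) = 2y.
f(5) = −1, f'(5) = 10, so y_1 = 5 − (−1)/10 = 51/10.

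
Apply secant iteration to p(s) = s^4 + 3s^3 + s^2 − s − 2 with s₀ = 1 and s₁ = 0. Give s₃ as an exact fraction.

p(1) = 2, p(0) = −2. s₂ = 0 − (−2)·(0 − 1)/((−2) − 2) = 1/2.
p(0) = −2, p(1/2) = −29/16. s₃ = (1/2) − (−29/16)·((1/2) − 0)/((−29/16) − (−2)) = 16/3.

16/3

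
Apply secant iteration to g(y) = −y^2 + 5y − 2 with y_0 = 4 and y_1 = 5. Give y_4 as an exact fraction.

333/73

g(4) = 2, g(5) = −2. y_2 = 5 − (−2)·(5 − 4)/((−2) − 2) = 9/2.
g(5) = −2, g(9/2) = 1/4. y_3 = (9/2) − (1/4)·((9/2) − 5)/((1/4) − (−2)) = 41/9.
g(9/2) = 1/4, g(41/9) = 2/81. y_4 = (41/9) − (2/81)·((41/9) − (9/2))/((2/81) − (1/4)) = 333/73.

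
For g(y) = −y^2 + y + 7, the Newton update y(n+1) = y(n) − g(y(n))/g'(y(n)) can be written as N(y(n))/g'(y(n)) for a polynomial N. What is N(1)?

−8

g'(y) = −2y + 1.
N(y) = y·g'(y) − g(y) = y·(−2y + 1) − (−y^2 + y + 7) = −y^2 − 7.
N(1) = −8.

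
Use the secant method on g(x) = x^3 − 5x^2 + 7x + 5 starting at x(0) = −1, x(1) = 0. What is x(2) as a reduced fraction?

g(−1) = −8, g(0) = 5. x(2) = 0 − 5·(0 − (−1))/(5 − (−8)) = −5/13.

−5/13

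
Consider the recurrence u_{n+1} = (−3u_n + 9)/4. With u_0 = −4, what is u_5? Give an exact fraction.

u_1 = (−3·(−4) + 9)/4 = 21/4.
u_2 = (−3·(21/4) + 9)/4 = −27/16.
u_3 = (−3·(−27/16) + 9)/4 = 225/64.
u_4 = (−3·(225/64) + 9)/4 = −99/256.
u_5 = (−3·(−99/256) + 9)/4 = 2601/1024.

2601/1024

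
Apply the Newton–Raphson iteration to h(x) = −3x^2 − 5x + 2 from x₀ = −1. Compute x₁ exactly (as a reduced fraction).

h'(x) = −6x − 5.
h(−1) = 4, h'(−1) = 1, so x₁ = (−1) − 4/1 = −5.

−5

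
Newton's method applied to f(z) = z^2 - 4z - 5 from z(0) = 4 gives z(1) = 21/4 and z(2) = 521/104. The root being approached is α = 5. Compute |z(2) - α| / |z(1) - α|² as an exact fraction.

2/13

z(1) - α = 21/4 - 5 = 1/4, so |z(1) - α| = 1/4.
z(2) - α = 521/104 - 5 = 1/104, so |z(2) - α| = 1/104.
|z(1) - α|² = 1/16.
Ratio = (1/104) / (1/16) = 2/13.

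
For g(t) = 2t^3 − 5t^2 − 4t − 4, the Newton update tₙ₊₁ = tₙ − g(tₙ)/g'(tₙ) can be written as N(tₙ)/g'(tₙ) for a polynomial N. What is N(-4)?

−332

g'(t) = 6t^2 − 10t − 4.
N(t) = t·g'(t) − g(t) = t·(6t^2 − 10t − 4) − (2t^3 − 5t^2 − 4t − 4) = 4t^3 − 5t^2 + 4.
N(-4) = −332.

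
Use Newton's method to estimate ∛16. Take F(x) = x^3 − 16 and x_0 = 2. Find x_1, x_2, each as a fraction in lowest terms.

F'(x) = 3x^2.
F(2) = −8, F'(2) = 12, so x_1 = 2 − (−8)/12 = 8/3.
F(8/3) = 80/27, F'(8/3) = 64/3, so x_2 = (8/3) − (80/27)/(64/3) = 91/36.

x_1 = 8/3, x_2 = 91/36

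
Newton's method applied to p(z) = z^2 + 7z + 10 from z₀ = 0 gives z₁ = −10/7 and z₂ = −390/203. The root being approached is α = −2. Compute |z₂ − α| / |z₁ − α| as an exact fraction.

z₁ − α = −10/7 − (−2) = −10/7 + 2 = 4/7, so |z₁ − α| = 4/7.
z₂ − α = −390/203 − (−2) = −390/203 + 2 = 16/203, so |z₂ − α| = 16/203.
Ratio = (16/203) / (4/7) = 4/29.

4/29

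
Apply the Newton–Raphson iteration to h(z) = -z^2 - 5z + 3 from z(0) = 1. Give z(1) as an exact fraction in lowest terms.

4/7

h'(z) = -2z - 5.
h(1) = -3, h'(1) = -7, so z(1) = 1 - (-3)/(-7) = 4/7.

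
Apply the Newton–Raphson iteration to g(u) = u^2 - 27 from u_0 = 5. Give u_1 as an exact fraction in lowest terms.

g'(u) = 2u.
g(5) = -2, g'(5) = 10, so u_1 = 5 - (-2)/10 = 26/5.

26/5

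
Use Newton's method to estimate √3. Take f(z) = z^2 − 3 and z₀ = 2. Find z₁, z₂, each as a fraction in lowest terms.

z₁ = 7/4, z₂ = 97/56

f'(z) = 2z.
f(2) = 1, f'(2) = 4, so z₁ = 2 − 1/4 = 7/4.
f(7/4) = 1/16, f'(7/4) = 7/2, so z₂ = (7/4) − (1/16)/(7/2) = 97/56.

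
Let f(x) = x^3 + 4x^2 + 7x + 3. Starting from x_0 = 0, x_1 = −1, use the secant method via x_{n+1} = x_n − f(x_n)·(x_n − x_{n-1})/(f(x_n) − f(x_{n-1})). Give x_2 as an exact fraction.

−3/4

f(0) = 3, f(−1) = −1. x_2 = (−1) − (−1)·((−1) − 0)/((−1) − 3) = −3/4.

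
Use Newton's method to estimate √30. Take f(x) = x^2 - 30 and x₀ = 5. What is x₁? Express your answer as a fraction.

f'(x) = 2x.
f(5) = -5, f'(5) = 10, so x₁ = 5 - (-5)/10 = 11/2.

11/2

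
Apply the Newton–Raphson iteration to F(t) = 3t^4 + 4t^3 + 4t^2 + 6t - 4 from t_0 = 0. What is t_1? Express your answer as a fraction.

F'(t) = 12t^3 + 12t^2 + 8t + 6.
F(0) = -4, F'(0) = 6, so t_1 = 0 - (-4)/6 = 2/3.

2/3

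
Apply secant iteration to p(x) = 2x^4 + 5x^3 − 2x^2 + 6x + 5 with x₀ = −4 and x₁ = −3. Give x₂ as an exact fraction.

p(−4) = 141, p(−3) = −4. x₂ = (−3) − (−4)·((−3) − (−4))/((−4) − 141) = −439/145.

−439/145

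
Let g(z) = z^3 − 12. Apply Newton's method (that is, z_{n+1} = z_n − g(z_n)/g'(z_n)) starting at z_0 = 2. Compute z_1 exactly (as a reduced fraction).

7/3

g'(z) = 3z^2.
g(2) = −4, g'(2) = 12, so z_1 = 2 − (−4)/12 = 7/3.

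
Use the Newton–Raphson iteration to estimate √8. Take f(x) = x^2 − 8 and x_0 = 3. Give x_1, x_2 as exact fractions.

x_1 = 17/6, x_2 = 577/204

f'(x) = 2x.
f(3) = 1, f'(3) = 6, so x_1 = 3 − 1/6 = 17/6.
f(17/6) = 1/36, f'(17/6) = 17/3, so x_2 = (17/6) − (1/36)/(17/3) = 577/204.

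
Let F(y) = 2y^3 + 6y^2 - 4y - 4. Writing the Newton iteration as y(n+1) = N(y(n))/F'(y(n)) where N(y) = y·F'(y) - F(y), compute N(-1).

6

F'(y) = 6y^2 + 12y - 4.
N(y) = y·F'(y) - F(y) = y·(6y^2 + 12y - 4) - (2y^3 + 6y^2 - 4y - 4) = 4y^3 + 6y^2 + 4.
N(-1) = 6.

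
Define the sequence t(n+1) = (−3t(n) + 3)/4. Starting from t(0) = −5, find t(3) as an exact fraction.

87/32

t(1) = (−3·(−5) + 3)/4 = 9/2.
t(2) = (−3·(9/2) + 3)/4 = −21/8.
t(3) = (−3·(−21/8) + 3)/4 = 87/32.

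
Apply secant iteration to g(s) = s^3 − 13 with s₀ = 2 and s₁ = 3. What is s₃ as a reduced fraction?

17593/7549

g(2) = −5, g(3) = 14. s₂ = 3 − 14·(3 − 2)/(14 − (−5)) = 43/19.
g(3) = 14, g(43/19) = −9660/6859. s₃ = (43/19) − (−9660/6859)·((43/19) − 3)/((−9660/6859) − 14) = 17593/7549.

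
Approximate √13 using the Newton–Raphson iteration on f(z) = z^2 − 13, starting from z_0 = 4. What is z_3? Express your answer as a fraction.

f'(z) = 2z.
f(4) = 3, f'(4) = 8, so z_1 = 4 − 3/8 = 29/8.
f(29/8) = 9/64, f'(29/8) = 29/4, so z_2 = (29/8) − (9/64)/(29/4) = 1673/464.
f(1673/464) = 81/215296, f'(1673/464) = 1673/232, so z_3 = (1673/464) − (81/215296)/(1673/232) = 5597777/1552544.

5597777/1552544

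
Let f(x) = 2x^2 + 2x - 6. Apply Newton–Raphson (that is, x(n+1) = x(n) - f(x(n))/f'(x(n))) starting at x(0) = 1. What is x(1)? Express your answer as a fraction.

4/3

f'(x) = 4x + 2.
f(1) = -2, f'(1) = 6, so x(1) = 1 - (-2)/6 = 4/3.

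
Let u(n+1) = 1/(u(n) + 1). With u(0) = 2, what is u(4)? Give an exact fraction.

7/11

u(1) = 1/(2 + 1) = 1/3.
u(2) = 1/(1/3 + 1) = 3/4.
u(3) = 1/(3/4 + 1) = 4/7.
u(4) = 1/(4/7 + 1) = 7/11.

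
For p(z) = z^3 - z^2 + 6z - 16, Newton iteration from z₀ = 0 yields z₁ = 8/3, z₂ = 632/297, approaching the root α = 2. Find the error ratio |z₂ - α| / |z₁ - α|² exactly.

19/66

z₁ - α = 8/3 - 2 = 2/3, so |z₁ - α| = 2/3.
z₂ - α = 632/297 - 2 = 38/297, so |z₂ - α| = 38/297.
|z₁ - α|² = 4/9.
Ratio = (38/297) / (4/9) = 19/66.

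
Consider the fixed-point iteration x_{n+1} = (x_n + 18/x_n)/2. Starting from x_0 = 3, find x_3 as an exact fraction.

577/136

x_1 = (3 + 18/3)/2 = 9/2.
x_2 = (9/2 + 18/(9/2))/2 = 17/4.
x_3 = (17/4 + 18/(17/4))/2 = 577/136.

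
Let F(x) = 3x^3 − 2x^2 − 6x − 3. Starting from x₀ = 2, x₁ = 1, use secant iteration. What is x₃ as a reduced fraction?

421/205

F(2) = 1, F(1) = −8. x₂ = 1 − (−8)·(1 − 2)/((−8) − 1) = 17/9.
F(1) = −8, F(17/9) = −304/243. x₃ = (17/9) − (−304/243)·((17/9) − 1)/((−304/243) − (−8)) = 421/205.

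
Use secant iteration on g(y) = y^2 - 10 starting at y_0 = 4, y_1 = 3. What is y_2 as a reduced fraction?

g(4) = 6, g(3) = -1. y_2 = 3 - (-1)·(3 - 4)/((-1) - 6) = 22/7.

22/7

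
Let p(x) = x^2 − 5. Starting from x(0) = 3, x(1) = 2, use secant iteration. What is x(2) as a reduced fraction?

p(3) = 4, p(2) = −1. x(2) = 2 − (−1)·(2 − 3)/((−1) − 4) = 11/5.

11/5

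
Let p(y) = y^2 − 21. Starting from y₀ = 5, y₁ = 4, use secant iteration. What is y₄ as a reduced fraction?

14513/3167

p(5) = 4, p(4) = −5. y₂ = 4 − (−5)·(4 − 5)/((−5) − 4) = 41/9.
p(4) = −5, p(41/9) = −20/81. y₃ = (41/9) − (−20/81)·((41/9) − 4)/((−20/81) − (−5)) = 353/77.
p(41/9) = −20/81, p(353/77) = 100/5929. y₄ = (353/77) − (100/5929)·((353/77) − (41/9))/((100/5929) − (−20/81)) = 14513/3167.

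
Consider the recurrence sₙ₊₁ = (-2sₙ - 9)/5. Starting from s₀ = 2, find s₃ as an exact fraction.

s₁ = (-2·2 - 9)/5 = -13/5.
s₂ = (-2·(-13/5) - 9)/5 = -19/25.
s₃ = (-2·(-19/25) - 9)/5 = -187/125.

-187/125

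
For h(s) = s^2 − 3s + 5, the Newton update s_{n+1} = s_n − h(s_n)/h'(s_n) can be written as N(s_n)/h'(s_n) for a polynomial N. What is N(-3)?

h'(s) = 2s − 3.
N(s) = s·h'(s) − h(s) = s·(2s − 3) − (s^2 − 3s + 5) = s^2 − 5.
N(-3) = 4.

4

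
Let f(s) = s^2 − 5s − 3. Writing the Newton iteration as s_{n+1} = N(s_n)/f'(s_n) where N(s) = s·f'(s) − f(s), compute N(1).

4

f'(s) = 2s − 5.
N(s) = s·f'(s) − f(s) = s·(2s − 5) − (s^2 − 5s − 3) = s^2 + 3.
N(1) = 4.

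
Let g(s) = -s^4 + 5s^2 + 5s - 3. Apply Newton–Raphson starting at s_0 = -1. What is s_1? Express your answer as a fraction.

-5

g'(s) = -4s^3 + 10s + 5.
g(-1) = -4, g'(-1) = -1, so s_1 = (-1) - (-4)/(-1) = -5.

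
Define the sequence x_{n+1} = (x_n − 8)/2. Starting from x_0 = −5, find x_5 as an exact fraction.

x_1 = ((−5) − 8)/2 = −13/2.
x_2 = ((−13/2) − 8)/2 = −29/4.
x_3 = ((−29/4) − 8)/2 = −61/8.
x_4 = ((−61/8) − 8)/2 = −125/16.
x_5 = ((−125/16) − 8)/2 = −253/32.

−253/32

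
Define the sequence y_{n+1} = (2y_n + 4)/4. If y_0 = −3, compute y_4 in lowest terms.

y_1 = (2·(−3) + 4)/4 = −1/2.
y_2 = (2·(−1/2) + 4)/4 = 3/4.
y_3 = (2·(3/4) + 4)/4 = 11/8.
y_4 = (2·(11/8) + 4)/4 = 27/16.

27/16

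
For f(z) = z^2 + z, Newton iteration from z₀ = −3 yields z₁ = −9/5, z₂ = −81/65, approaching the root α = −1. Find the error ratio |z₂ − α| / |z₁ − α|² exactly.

5/13

z₁ − α = −9/5 − (−1) = −9/5 + 1 = −4/5, so |z₁ − α| = 4/5.
z₂ − α = −81/65 − (−1) = −81/65 + 1 = −16/65, so |z₂ − α| = 16/65.
|z₁ − α|² = 16/25.
Ratio = (16/65) / (16/25) = 5/13.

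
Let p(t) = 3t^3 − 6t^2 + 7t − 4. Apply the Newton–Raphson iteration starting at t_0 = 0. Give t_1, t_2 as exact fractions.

p'(t) = 9t^2 − 12t + 7.
p(0) = −4, p'(0) = 7, so t_1 = 0 − (−4)/7 = 4/7.
p(4/7) = −480/343, p'(4/7) = 151/49, so t_2 = (4/7) − (−480/343)/(151/49) = 1084/1057.

t_1 = 4/7, t_2 = 1084/1057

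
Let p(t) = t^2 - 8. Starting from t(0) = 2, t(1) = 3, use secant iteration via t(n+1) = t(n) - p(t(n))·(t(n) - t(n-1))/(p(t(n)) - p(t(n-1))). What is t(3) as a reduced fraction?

82/29

p(2) = -4, p(3) = 1. t(2) = 3 - 1·(3 - 2)/(1 - (-4)) = 14/5.
p(3) = 1, p(14/5) = -4/25. t(3) = (14/5) - (-4/25)·((14/5) - 3)/((-4/25) - 1) = 82/29.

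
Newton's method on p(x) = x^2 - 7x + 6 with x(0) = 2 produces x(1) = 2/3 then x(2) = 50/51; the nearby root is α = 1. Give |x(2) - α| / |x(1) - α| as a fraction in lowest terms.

1/17

x(1) - α = 2/3 - 1 = -1/3, so |x(1) - α| = 1/3.
x(2) - α = 50/51 - 1 = -1/51, so |x(2) - α| = 1/51.
Ratio = (1/51) / (1/3) = 1/17.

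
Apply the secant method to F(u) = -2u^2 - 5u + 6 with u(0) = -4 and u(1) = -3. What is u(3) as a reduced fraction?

-78/23

F(-4) = -6, F(-3) = 3. u(2) = (-3) - 3·((-3) - (-4))/(3 - (-6)) = -10/3.
F(-3) = 3, F(-10/3) = 4/9. u(3) = (-10/3) - (4/9)·((-10/3) - (-3))/((4/9) - 3) = -78/23.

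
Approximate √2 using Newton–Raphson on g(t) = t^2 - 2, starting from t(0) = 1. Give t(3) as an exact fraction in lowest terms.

g'(t) = 2t.
g(1) = -1, g'(1) = 2, so t(1) = 1 - (-1)/2 = 3/2.
g(3/2) = 1/4, g'(3/2) = 3, so t(2) = (3/2) - (1/4)/3 = 17/12.
g(17/12) = 1/144, g'(17/12) = 17/6, so t(3) = (17/12) - (1/144)/(17/6) = 577/408.

577/408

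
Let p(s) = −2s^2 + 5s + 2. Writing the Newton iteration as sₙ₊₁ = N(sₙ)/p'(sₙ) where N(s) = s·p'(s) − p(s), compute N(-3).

−20

p'(s) = −4s + 5.
N(s) = s·p'(s) − p(s) = s·(−4s + 5) − (−2s^2 + 5s + 2) = −2s^2 − 2.
N(-3) = −20.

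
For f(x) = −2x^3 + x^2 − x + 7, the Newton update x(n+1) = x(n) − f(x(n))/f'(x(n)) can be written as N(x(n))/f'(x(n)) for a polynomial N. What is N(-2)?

29

f'(x) = −6x^2 + 2x − 1.
N(x) = x·f'(x) − f(x) = x·(−6x^2 + 2x − 1) − (−2x^3 + x^2 − x + 7) = −4x^3 + x^2 − 7.
N(-2) = 29.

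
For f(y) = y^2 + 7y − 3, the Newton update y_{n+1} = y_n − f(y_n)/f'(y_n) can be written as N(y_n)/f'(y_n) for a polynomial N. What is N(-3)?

f'(y) = 2y + 7.
N(y) = y·f'(y) − f(y) = y·(2y + 7) − (y^2 + 7y − 3) = y^2 + 3.
N(-3) = 12.

12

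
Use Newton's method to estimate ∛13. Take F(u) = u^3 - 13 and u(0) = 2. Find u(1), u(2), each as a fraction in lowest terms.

u(1) = 29/12, u(2) = 35621/15138

F'(u) = 3u^2.
F(2) = -5, F'(2) = 12, so u(1) = 2 - (-5)/12 = 29/12.
F(29/12) = 1925/1728, F'(29/12) = 841/48, so u(2) = (29/12) - (1925/1728)/(841/48) = 35621/15138.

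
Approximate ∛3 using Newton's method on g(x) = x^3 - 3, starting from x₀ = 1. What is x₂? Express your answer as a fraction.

331/225

g'(x) = 3x^2.
g(1) = -2, g'(1) = 3, so x₁ = 1 - (-2)/3 = 5/3.
g(5/3) = 44/27, g'(5/3) = 25/3, so x₂ = (5/3) - (44/27)/(25/3) = 331/225.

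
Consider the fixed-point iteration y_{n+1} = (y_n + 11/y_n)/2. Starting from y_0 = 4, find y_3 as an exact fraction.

y_1 = (4 + 11/4)/2 = 27/8.
y_2 = (27/8 + 11/(27/8))/2 = 1433/432.
y_3 = (1433/432 + 11/(1433/432))/2 = 4106353/1238112.

4106353/1238112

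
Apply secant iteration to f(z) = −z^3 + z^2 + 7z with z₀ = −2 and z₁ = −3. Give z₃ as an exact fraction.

f(−2) = −2, f(−3) = 15. z₂ = (−3) − 15·((−3) − (−2))/(15 − (−2)) = −36/17.
f(−3) = 15, f(−36/17) = −4140/4913. z₃ = (−36/17) − (−4140/4913)·((−36/17) − (−3))/((−4140/4913) − 15) = −11232/5189.

−11232/5189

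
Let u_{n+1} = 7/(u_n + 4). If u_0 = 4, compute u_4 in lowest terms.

1484/1121

u_1 = 7/(4 + 4) = 7/8.
u_2 = 7/(7/8 + 4) = 56/39.
u_3 = 7/(56/39 + 4) = 273/212.
u_4 = 7/(273/212 + 4) = 1484/1121.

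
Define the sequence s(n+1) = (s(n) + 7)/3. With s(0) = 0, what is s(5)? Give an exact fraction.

847/243

s(1) = (0 + 7)/3 = 7/3.
s(2) = ((7/3) + 7)/3 = 28/9.
s(3) = ((28/9) + 7)/3 = 91/27.
s(4) = ((91/27) + 7)/3 = 280/81.
s(5) = ((280/81) + 7)/3 = 847/243.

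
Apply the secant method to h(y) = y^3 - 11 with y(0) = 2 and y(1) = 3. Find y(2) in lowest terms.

41/19

h(2) = -3, h(3) = 16. y(2) = 3 - 16·(3 - 2)/(16 - (-3)) = 41/19.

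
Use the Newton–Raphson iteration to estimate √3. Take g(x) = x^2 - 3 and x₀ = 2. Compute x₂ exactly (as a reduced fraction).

g'(x) = 2x.
g(2) = 1, g'(2) = 4, so x₁ = 2 - 1/4 = 7/4.
g(7/4) = 1/16, g'(7/4) = 7/2, so x₂ = (7/4) - (1/16)/(7/2) = 97/56.

97/56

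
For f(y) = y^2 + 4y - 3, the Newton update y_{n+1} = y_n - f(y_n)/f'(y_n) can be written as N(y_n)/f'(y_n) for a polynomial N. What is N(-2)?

f'(y) = 2y + 4.
N(y) = y·f'(y) - f(y) = y·(2y + 4) - (y^2 + 4y - 3) = y^2 + 3.
N(-2) = 7.

7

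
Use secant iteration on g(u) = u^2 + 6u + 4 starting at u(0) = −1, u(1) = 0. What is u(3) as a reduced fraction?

g(−1) = −1, g(0) = 4. u(2) = 0 − 4·(0 − (−1))/(4 − (−1)) = −4/5.
g(0) = 4, g(−4/5) = −4/25. u(3) = (−4/5) − (−4/25)·((−4/5) − 0)/((−4/25) − 4) = −10/13.

−10/13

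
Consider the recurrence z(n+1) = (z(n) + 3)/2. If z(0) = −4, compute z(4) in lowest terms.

41/16

z(1) = ((−4) + 3)/2 = −1/2.
z(2) = ((−1/2) + 3)/2 = 5/4.
z(3) = ((5/4) + 3)/2 = 17/8.
z(4) = ((17/8) + 3)/2 = 41/16.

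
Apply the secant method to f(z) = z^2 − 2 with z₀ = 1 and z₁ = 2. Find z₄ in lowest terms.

f(1) = −1, f(2) = 2. z₂ = 2 − 2·(2 − 1)/(2 − (−1)) = 4/3.
f(2) = 2, f(4/3) = −2/9. z₃ = (4/3) − (−2/9)·((4/3) − 2)/((−2/9) − 2) = 7/5.
f(4/3) = −2/9, f(7/5) = −1/25. z₄ = (7/5) − (−1/25)·((7/5) − (4/3))/((−1/25) − (−2/9)) = 58/41.

58/41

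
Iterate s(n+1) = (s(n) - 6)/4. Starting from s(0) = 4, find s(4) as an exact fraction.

-253/128

s(1) = (4 - 6)/4 = -1/2.
s(2) = ((-1/2) - 6)/4 = -13/8.
s(3) = ((-13/8) - 6)/4 = -61/32.
s(4) = ((-61/32) - 6)/4 = -253/128.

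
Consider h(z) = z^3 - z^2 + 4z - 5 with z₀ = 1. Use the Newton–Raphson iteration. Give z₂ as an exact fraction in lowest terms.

877/740

h'(z) = 3z^2 - 2z + 4.
h(1) = -1, h'(1) = 5, so z₁ = 1 - (-1)/5 = 6/5.
h(6/5) = 11/125, h'(6/5) = 148/25, so z₂ = (6/5) - (11/125)/(148/25) = 877/740.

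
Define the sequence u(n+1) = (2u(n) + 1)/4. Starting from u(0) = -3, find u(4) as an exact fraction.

9/32

u(1) = (2·(-3) + 1)/4 = -5/4.
u(2) = (2·(-5/4) + 1)/4 = -3/8.
u(3) = (2·(-3/8) + 1)/4 = 1/16.
u(4) = (2·(1/16) + 1)/4 = 9/32.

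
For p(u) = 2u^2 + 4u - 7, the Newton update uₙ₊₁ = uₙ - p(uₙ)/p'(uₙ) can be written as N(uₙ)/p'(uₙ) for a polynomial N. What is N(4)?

p'(u) = 4u + 4.
N(u) = u·p'(u) - p(u) = u·(4u + 4) - (2u^2 + 4u - 7) = 2u^2 + 7.
N(4) = 39.

39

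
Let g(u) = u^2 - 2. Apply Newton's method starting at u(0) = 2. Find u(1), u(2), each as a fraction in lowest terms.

g'(u) = 2u.
g(2) = 2, g'(2) = 4, so u(1) = 2 - 2/4 = 3/2.
g(3/2) = 1/4, g'(3/2) = 3, so u(2) = (3/2) - (1/4)/3 = 17/12.

u(1) = 3/2, u(2) = 17/12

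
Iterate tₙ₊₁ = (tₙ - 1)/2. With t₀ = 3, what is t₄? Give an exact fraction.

-3/4

t₁ = (3 - 1)/2 = 1.
t₂ = (1 - 1)/2 = 0.
t₃ = (0 - 1)/2 = -1/2.
t₄ = ((-1/2) - 1)/2 = -3/4.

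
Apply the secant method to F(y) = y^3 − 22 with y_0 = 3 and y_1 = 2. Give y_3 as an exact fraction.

F(3) = 5, F(2) = −14. y_2 = 2 − (−14)·(2 − 3)/((−14) − 5) = 52/19.
F(2) = −14, F(52/19) = −10290/6859. y_3 = (52/19) − (−10290/6859)·((52/19) − 2)/((−10290/6859) − (−14)) = 8651/3062.

8651/3062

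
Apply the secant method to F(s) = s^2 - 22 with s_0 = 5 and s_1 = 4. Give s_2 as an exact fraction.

F(5) = 3, F(4) = -6. s_2 = 4 - (-6)·(4 - 5)/((-6) - 3) = 14/3.

14/3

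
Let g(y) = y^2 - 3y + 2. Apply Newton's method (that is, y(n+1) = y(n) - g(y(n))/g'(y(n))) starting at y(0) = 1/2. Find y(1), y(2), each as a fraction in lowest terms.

g'(y) = 2y - 3.
g(1/2) = 3/4, g'(1/2) = -2, so y(1) = (1/2) - (3/4)/(-2) = 7/8.
g(7/8) = 9/64, g'(7/8) = -5/4, so y(2) = (7/8) - (9/64)/(-5/4) = 79/80.

y(1) = 7/8, y(2) = 79/80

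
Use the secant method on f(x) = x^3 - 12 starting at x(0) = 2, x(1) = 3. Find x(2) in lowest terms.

f(2) = -4, f(3) = 15. x(2) = 3 - 15·(3 - 2)/(15 - (-4)) = 42/19.

42/19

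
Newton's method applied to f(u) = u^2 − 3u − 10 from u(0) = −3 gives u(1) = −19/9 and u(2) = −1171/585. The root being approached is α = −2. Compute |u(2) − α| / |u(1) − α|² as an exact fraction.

9/65

u(1) − α = −19/9 − (−2) = −19/9 + 2 = −1/9, so |u(1) − α| = 1/9.
u(2) − α = −1171/585 − (−2) = −1171/585 + 2 = −1/585, so |u(2) − α| = 1/585.
|u(1) − α|² = 1/81.
Ratio = (1/585) / (1/81) = 9/65.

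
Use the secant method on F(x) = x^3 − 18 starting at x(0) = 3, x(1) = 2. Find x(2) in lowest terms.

48/19

F(3) = 9, F(2) = −10. x(2) = 2 − (−10)·(2 − 3)/((−10) − 9) = 48/19.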